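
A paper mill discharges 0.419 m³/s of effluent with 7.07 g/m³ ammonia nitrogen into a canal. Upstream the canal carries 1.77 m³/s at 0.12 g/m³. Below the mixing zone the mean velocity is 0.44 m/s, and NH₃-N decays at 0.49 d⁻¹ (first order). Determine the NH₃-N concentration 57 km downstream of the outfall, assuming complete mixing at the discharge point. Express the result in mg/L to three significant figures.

After complete mixing, C₀ = (0.419·7.07 + 1.77·0.12) / 2.189 = 1.45 mg/L.
Travel time t = 5.7e+04 m / 0.44 m/s = 1.295e+05 s = 1.499 d.
C = 1.45·exp(−0.49·1.499) = 1.45·0.4797 = 0.6956 mg/L.

0.696 mg/L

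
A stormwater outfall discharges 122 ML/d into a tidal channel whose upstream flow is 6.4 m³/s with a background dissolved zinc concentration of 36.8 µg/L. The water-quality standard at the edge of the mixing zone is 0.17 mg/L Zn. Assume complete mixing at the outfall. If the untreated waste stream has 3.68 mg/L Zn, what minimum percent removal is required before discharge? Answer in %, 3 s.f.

79.0 %

122 ML/d = 1.412 m³/s.
36.8 µg/L = 0.0368 mg/L.
Mass balance: 0.17·7.812 = 1.412·Cₑ + 6.4·0.0368.
Cₑ = (1.328 − 0.2355) / 1.412 = 0.7737 mg/L.
Required removal = 1 − 0.7737/3.68 = 78.97 %.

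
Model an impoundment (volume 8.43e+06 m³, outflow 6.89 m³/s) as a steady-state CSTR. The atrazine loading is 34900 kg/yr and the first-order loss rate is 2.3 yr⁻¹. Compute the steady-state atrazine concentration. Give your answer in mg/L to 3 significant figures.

0.147 mg/L

Outflow Q = 6.89 m³/s × 3.156e+07 s/yr = 2.174e+08 m³/yr.
Steady-state CSTR mass balance: W = Q·C + k·V·C, so C = W/(Q + kV).
Q + kV = 2.174e+08 + 2.3·8.43e+06 = 2.368e+08 m³/yr.
C = 34900/2.368e+08 = 0.0001474 kg/m³ = 0.1474 mg/L.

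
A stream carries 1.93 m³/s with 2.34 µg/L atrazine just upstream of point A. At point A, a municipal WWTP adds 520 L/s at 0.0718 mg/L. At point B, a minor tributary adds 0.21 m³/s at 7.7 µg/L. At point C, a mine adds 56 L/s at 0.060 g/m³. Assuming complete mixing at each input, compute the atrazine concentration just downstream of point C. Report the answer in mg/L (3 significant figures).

0.0172 mg/L

2.34 µg/L = 0.00234 mg/L.
520 L/s = 0.52 m³/s.
After input A: C = (1.93·0.00234 + 0.52·0.0718) / 2.45 = 0.01708 mg/L.
7.7 µg/L = 0.0077 mg/L.
After input B: C = (2.45·0.01708 + 0.21·0.0077) / 2.66 = 0.01634 mg/L.
56 L/s = 0.056 m³/s.
After input C: C = (2.66·0.01634 + 0.056·0.06) / 2.716 = 0.01724 mg/L.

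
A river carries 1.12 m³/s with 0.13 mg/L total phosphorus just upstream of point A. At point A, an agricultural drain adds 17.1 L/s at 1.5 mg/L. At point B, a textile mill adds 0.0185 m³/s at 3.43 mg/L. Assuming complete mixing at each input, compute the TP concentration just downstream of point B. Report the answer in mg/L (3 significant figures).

0.203 mg/L

17.1 L/s = 0.0171 m³/s.
After input A: C = (1.12·0.13 + 0.0171·1.5) / 1.137 = 0.1506 mg/L.
After input B: C = (1.137·0.1506 + 0.0185·3.43) / 1.156 = 0.2031 mg/L.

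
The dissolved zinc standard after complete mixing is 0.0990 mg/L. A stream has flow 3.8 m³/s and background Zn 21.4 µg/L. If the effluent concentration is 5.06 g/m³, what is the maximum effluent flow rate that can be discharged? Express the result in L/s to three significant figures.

21.4 µg/L = 0.0214 mg/L.
Mass balance at complete mixing: C_std·(Q_w + Q_r) = Q_w·C_e + Q_r·C_b.
Rearranging, Q_w = Q_r·(C_std − C_b)/(C_e − C_std) = 3.8·(0.099 − 0.0214) / (5.06 − 0.099) = 0.05944 m³/s.
= 59.44 L/s.

59.4 L/s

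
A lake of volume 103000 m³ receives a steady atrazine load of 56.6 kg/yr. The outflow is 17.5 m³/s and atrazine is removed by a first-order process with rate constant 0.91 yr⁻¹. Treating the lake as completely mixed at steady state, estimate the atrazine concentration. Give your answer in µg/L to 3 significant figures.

0.102 µg/L

Outflow Q = 17.5 m³/s × 3.156e+07 s/yr = 5.523e+08 m³/yr.
Steady-state CSTR mass balance: W = Q·C + k·V·C, so C = W/(Q + kV).
Q + kV = 5.523e+08 + 0.91·103000 = 5.524e+08 m³/yr.
C = 56.6/5.524e+08 = 1.025e-07 kg/m³ = 0.0001025 mg/L = 0.1025 µg/L.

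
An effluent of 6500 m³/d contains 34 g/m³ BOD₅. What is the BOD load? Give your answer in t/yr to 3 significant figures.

6500 m³/d = 0.07523 m³/s.
Mass flux = Q·C = 0.07523 m³/s × 34 g/m³ = 2.558 g/s.
= 2.558 g/s × 31.56 = 80.72 t/yr.

80.7 t/yr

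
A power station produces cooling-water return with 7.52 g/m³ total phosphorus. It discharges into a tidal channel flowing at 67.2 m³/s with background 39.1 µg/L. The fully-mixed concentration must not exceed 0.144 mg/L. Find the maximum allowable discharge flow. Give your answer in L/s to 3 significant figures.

956 L/s

39.1 µg/L = 0.0391 mg/L.
Mass balance at complete mixing: C_std·(Q_w + Q_r) = Q_w·C_e + Q_r·C_b.
Rearranging, Q_w = Q_r·(C_std − C_b)/(C_e − C_std) = 67.2·(0.144 − 0.0391) / (7.52 − 0.144) = 0.9557 m³/s.
= 955.7 L/s.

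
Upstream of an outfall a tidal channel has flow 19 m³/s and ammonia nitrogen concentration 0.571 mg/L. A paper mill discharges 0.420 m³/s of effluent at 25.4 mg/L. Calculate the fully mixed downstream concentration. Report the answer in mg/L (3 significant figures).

By mass balance at complete mixing, C = (0.42·25.4 + 19·0.571) / (0.42 + 19) = 21.52/19.42 = 1.108 mg/L.

1.11 mg/L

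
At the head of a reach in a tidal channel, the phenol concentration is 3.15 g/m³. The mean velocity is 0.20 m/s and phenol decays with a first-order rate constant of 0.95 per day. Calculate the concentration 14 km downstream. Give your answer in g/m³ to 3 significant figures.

1.46 g/m³

Travel time t = 14 km / 0.20 m/s = 1.4e+04/0.20 = 7e+04 s = 0.8102 d.
First-order decay: C = 3.15·exp(−0.95·0.8102) = 3.15·0.4632 = 1.459 g/m³.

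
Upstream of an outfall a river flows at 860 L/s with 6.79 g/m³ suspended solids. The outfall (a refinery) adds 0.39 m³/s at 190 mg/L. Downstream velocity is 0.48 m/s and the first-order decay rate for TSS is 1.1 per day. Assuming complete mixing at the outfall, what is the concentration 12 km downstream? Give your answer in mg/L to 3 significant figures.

860 L/s = 0.86 m³/s.
After complete mixing, C₀ = (0.39·190 + 0.86·6.79) / 1.25 = 63.95 mg/L.
Travel time t = 1.2e+04 m / 0.48 m/s = 2.5e+04 s = 0.2894 d.
C = 63.95·exp(−1.1·0.2894) = 63.95·0.7274 = 46.52 mg/L.

46.5 mg/L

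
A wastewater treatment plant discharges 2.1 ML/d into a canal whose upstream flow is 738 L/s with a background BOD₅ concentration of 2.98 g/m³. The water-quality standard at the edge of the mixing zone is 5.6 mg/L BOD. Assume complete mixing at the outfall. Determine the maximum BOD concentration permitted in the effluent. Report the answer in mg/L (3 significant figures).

85.2 mg/L

2.1 ML/d = 0.02431 m³/s.
738 L/s = 0.738 m³/s.
Mass balance: 5.6·0.7623 = 0.02431·Cₑ + 0.738·2.98.
Cₑ = (4.269 − 2.199) / 0.02431 = 85.15 mg/L.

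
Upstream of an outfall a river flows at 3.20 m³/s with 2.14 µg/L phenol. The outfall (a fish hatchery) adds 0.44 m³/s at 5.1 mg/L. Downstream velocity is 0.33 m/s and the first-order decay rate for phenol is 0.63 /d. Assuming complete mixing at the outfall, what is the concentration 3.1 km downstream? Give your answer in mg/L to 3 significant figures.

2.14 µg/L = 0.00214 mg/L.
After complete mixing, C₀ = (0.44·5.1 + 3.2·0.00214) / 3.64 = 0.6184 mg/L.
Travel time t = 3100 m / 0.33 m/s = 9394 s = 0.1087 d.
C = 0.6184·exp(−0.63·0.1087) = 0.6184·0.9338 = 0.5774 mg/L.

0.577 mg/L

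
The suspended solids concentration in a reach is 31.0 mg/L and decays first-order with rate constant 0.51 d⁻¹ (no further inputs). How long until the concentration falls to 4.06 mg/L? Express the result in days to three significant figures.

t = ln(C₀/C)/k = ln(31.0/4.06)/0.51 = 2.033/0.51 = 3.986 d.

3.99 d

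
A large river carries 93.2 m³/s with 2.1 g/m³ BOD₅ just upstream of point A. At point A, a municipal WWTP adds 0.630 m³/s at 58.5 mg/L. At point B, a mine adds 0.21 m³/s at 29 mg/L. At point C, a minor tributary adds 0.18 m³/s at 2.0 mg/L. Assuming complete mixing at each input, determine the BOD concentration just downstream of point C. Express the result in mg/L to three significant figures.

2.54 mg/L

After input A: C = (93.2·2.1 + 0.63·58.5) / 93.83 = 2.479 mg/L.
After input B: C = (93.83·2.479 + 0.21·29) / 94.04 = 2.538 mg/L.
After input C: C = (94.04·2.538 + 0.18·2) / 94.22 = 2.537 mg/L.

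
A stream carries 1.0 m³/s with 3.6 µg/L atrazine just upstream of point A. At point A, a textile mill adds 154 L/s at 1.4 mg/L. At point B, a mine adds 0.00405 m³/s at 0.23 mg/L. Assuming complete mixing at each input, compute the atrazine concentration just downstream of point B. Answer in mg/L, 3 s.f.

0.190 mg/L

3.6 µg/L = 0.0036 mg/L.
154 L/s = 0.154 m³/s.
After input A: C = (1·0.0036 + 0.154·1.4) / 1.154 = 0.1899 mg/L.
After input B: C = (1.154·0.1899 + 0.00405·0.23) / 1.158 = 0.1901 mg/L.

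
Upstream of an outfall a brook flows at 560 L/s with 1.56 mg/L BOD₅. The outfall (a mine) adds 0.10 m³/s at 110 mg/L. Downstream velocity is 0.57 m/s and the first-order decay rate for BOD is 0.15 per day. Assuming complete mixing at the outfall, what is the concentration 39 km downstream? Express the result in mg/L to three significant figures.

16.0 mg/L

560 L/s = 0.56 m³/s.
After complete mixing, C₀ = (0.1·110 + 0.56·1.56) / 0.66 = 17.99 mg/L.
Travel time t = 3.9e+04 m / 0.57 m/s = 6.842e+04 s = 0.7919 d.
C = 17.99·exp(−0.15·0.7919) = 17.99·0.888 = 15.98 mg/L.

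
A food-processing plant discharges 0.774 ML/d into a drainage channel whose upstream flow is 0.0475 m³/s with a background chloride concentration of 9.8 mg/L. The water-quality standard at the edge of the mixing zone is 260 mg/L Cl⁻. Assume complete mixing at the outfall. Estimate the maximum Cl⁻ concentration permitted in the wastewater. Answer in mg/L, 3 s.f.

0.774 ML/d = 0.008958 m³/s.
Mass balance: 260·0.05646 = 0.008958·Cₑ + 0.0475·9.8.
Cₑ = (14.68 − 0.4655) / 0.008958 = 1587 mg/L.

1590 mg/L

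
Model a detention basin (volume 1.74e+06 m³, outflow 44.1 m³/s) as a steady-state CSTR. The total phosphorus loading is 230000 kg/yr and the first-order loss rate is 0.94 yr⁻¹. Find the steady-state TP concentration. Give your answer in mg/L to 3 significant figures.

0.165 mg/L

Outflow Q = 44.1 m³/s × 3.156e+07 s/yr = 1.392e+09 m³/yr.
Steady-state CSTR mass balance: W = Q·C + k·V·C, so C = W/(Q + kV).
Q + kV = 1.392e+09 + 0.94·1.74e+06 = 1.393e+09 m³/yr.
C = 230000/1.393e+09 = 0.0001651 kg/m³ = 0.1651 mg/L.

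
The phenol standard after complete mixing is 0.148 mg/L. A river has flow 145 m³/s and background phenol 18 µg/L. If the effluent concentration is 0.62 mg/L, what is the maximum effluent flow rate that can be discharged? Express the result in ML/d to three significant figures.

18 µg/L = 0.018 mg/L.
Mass balance at complete mixing: C_std·(Q_w + Q_r) = Q_w·C_e + Q_r·C_b.
Rearranging, Q_w = Q_r·(C_std − C_b)/(C_e − C_std) = 145·(0.148 − 0.018) / (0.62 − 0.148) = 39.94 m³/s.
= 3451 ML/d.

3450 ML/d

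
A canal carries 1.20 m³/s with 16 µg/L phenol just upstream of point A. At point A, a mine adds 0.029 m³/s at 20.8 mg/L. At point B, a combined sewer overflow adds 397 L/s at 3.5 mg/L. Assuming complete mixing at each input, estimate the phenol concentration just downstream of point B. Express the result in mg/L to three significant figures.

1.24 mg/L

16 µg/L = 0.016 mg/L.
After input A: C = (1.2·0.016 + 0.029·20.8) / 1.229 = 0.5064 mg/L.
397 L/s = 0.397 m³/s.
After input B: C = (1.229·0.5064 + 0.397·3.5) / 1.626 = 1.237 mg/L.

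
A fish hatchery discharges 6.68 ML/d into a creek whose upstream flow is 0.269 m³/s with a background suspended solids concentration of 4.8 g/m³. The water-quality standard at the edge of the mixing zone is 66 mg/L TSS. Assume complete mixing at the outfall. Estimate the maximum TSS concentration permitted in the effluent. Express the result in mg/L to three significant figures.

6.68 ML/d = 0.07731 m³/s.
Mass balance: 66·0.3463 = 0.07731·Cₑ + 0.269·4.8.
Cₑ = (22.86 − 1.291) / 0.07731 = 278.9 mg/L.

279 mg/L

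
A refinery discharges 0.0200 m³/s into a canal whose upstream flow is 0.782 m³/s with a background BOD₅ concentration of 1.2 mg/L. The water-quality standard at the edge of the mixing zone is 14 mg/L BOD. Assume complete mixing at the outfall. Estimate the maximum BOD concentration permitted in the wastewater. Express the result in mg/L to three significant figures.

514 mg/L

Mass balance: 14·0.802 = 0.02·Cₑ + 0.782·1.2.
Cₑ = (11.23 − 0.9384) / 0.02 = 514.5 mg/L.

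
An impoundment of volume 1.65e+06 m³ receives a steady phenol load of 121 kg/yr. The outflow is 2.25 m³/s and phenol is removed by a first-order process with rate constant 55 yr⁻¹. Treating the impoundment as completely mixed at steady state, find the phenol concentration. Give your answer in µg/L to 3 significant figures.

Outflow Q = 2.25 m³/s × 3.156e+07 s/yr = 7.1e+07 m³/yr.
Steady-state CSTR mass balance: W = Q·C + k·V·C, so C = W/(Q + kV).
Q + kV = 7.1e+07 + 55·1.65e+06 = 1.618e+08 m³/yr.
C = 121/1.618e+08 = 7.48e-07 kg/m³ = 0.000748 mg/L = 0.748 µg/L.

0.748 µg/L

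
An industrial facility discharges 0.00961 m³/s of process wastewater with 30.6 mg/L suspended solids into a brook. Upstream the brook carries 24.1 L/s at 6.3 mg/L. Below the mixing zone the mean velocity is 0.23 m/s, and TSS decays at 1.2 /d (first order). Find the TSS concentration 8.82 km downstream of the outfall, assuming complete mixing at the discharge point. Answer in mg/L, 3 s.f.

24.1 L/s = 0.0241 m³/s.
After complete mixing, C₀ = (0.00961·30.6 + 0.0241·6.3) / 0.03371 = 13.23 mg/L.
Travel time t = 8820 m / 0.23 m/s = 3.835e+04 s = 0.4438 d.
C = 13.23·exp(−1.2·0.4438) = 13.23·0.5871 = 7.765 mg/L.

7.77 mg/L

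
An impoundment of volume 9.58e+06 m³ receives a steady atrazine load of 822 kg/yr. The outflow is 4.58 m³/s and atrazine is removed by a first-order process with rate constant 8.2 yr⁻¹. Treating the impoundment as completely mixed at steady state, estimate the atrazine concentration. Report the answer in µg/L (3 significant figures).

3.68 µg/L

Outflow Q = 4.58 m³/s × 3.156e+07 s/yr = 1.445e+08 m³/yr.
Steady-state CSTR mass balance: W = Q·C + k·V·C, so C = W/(Q + kV).
Q + kV = 1.445e+08 + 8.2·9.58e+06 = 2.231e+08 m³/yr.
C = 822/2.231e+08 = 3.685e-06 kg/m³ = 0.003685 mg/L = 3.685 µg/L.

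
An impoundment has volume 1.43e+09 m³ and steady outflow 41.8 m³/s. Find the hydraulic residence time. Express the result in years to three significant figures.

Q = 41.8 m³/s × 3.156e+07 s/yr = 1.319e+09 m³/yr.
Hydraulic residence time τ = V/Q = 1.43e+09/1.319e+09 = 1.084 yr.

1.08 yr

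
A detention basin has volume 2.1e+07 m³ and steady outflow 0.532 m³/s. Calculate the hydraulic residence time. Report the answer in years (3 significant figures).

1.25 yr

Q = 0.532 m³/s × 3.156e+07 s/yr = 1.679e+07 m³/yr.
Hydraulic residence time τ = V/Q = 2.1e+07/1.679e+07 = 1.251 yr.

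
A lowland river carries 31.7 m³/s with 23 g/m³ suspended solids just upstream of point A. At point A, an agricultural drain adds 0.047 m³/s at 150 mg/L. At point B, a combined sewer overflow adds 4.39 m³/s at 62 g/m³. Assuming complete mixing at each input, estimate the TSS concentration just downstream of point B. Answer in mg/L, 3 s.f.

After input A: C = (31.7·23 + 0.047·150) / 31.75 = 23.19 mg/L.
After input B: C = (31.75·23.19 + 4.39·62) / 36.14 = 27.9 mg/L.

27.9 mg/L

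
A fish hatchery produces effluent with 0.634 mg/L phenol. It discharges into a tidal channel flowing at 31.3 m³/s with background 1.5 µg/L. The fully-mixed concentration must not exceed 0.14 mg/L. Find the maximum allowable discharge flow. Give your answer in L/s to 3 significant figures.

8780 L/s

1.5 µg/L = 0.0015 mg/L.
Mass balance at complete mixing: C_std·(Q_w + Q_r) = Q_w·C_e + Q_r·C_b.
Rearranging, Q_w = Q_r·(C_std − C_b)/(C_e − C_std) = 31.3·(0.14 − 0.0015) / (0.634 − 0.14) = 8.775 m³/s.
= 8775 L/s.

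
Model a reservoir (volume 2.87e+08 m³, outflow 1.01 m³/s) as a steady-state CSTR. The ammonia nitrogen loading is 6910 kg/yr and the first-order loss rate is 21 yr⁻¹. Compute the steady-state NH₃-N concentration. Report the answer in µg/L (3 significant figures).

1.14 µg/L

Outflow Q = 1.01 m³/s × 3.156e+07 s/yr = 3.187e+07 m³/yr.
Steady-state CSTR mass balance: W = Q·C + k·V·C, so C = W/(Q + kV).
Q + kV = 3.187e+07 + 21·2.87e+08 = 6.059e+09 m³/yr.
C = 6910/6.059e+09 = 1.14e-06 kg/m³ = 0.00114 mg/L = 1.14 µg/L.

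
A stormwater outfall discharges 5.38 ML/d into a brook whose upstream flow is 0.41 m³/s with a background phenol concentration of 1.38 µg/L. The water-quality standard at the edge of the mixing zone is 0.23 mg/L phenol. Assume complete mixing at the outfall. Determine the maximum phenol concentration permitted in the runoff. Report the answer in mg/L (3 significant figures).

5.38 ML/d = 0.06227 m³/s.
1.38 µg/L = 0.00138 mg/L.
Mass balance: 0.23·0.4723 = 0.06227·Cₑ + 0.41·0.00138.
Cₑ = (0.1086 − 0.0005658) / 0.06227 = 1.735 mg/L.

1.74 mg/L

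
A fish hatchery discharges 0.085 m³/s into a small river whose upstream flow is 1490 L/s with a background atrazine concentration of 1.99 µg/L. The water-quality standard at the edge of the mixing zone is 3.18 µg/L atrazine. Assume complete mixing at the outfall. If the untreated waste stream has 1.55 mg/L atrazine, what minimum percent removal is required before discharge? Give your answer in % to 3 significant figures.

1490 L/s = 1.49 m³/s.
1.99 µg/L = 0.00199 mg/L.
3.18 µg/L = 0.00318 mg/L.
Mass balance: 0.00318·1.575 = 0.085·Cₑ + 1.49·0.00199.
Cₑ = (0.005008 − 0.002965) / 0.085 = 0.02404 mg/L.
Required removal = 1 − 0.02404/1.55 = 98.45 %.

98.4 %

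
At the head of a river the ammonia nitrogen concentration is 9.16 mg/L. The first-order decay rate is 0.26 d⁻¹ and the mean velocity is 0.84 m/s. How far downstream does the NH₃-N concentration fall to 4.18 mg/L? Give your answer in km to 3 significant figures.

219 km

From C = C₀·e^(−kt), t = ln(C₀/C)/k = ln(9.16/4.18)/0.26 = 0.7845/0.26 = 3.017 d.
Distance = v·t = 0.84 m/s × 2.607e+05 s = 2.19e+05 m = 219 km.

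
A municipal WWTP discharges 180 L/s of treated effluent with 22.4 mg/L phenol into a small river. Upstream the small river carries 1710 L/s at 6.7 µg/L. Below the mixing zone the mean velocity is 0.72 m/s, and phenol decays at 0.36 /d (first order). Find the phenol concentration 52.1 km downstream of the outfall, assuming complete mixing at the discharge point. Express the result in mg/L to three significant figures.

1.58 mg/L

180 L/s = 0.18 m³/s.
1710 L/s = 1.71 m³/s.
6.7 µg/L = 0.0067 mg/L.
After complete mixing, C₀ = (0.18·22.4 + 1.71·0.0067) / 1.89 = 2.139 mg/L.
Travel time t = 5.21e+04 m / 0.72 m/s = 7.236e+04 s = 0.8375 d.
C = 2.139·exp(−0.36·0.8375) = 2.139·0.7397 = 1.583 mg/L.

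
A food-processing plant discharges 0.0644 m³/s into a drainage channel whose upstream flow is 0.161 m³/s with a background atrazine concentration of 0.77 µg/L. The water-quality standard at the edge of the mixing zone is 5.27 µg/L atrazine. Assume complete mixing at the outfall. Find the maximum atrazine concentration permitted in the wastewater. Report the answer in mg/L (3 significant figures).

0.0165 mg/L

0.77 µg/L = 0.00077 mg/L.
5.27 µg/L = 0.00527 mg/L.
Mass balance: 0.00527·0.2254 = 0.0644·Cₑ + 0.161·0.00077.
Cₑ = (0.001188 − 0.000124) / 0.0644 = 0.01652 mg/L.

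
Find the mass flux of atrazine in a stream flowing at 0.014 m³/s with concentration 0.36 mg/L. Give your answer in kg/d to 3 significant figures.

Mass flux = Q·C = 0.014 m³/s × 0.36 g/m³ = 0.00504 g/s.
= 0.00504 g/s × 86.4 = 0.4355 kg/d.

0.435 kg/d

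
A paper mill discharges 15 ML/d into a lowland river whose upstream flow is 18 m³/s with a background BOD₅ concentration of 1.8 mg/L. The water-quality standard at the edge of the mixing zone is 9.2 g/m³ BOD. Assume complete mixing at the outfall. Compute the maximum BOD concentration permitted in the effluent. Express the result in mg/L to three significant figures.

15 ML/d = 0.1736 m³/s.
Mass balance: 9.2·18.17 = 0.1736·Cₑ + 18·1.8.
Cₑ = (167.2 − 32.4) / 0.1736 = 776.4 mg/L.

776 mg/L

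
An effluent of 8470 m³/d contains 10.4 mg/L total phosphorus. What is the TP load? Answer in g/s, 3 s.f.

8470 m³/d = 0.09803 m³/s.
Mass flux = Q·C = 0.09803 m³/s × 10.4 g/m³ = 1.02 g/s.

1.02 g/s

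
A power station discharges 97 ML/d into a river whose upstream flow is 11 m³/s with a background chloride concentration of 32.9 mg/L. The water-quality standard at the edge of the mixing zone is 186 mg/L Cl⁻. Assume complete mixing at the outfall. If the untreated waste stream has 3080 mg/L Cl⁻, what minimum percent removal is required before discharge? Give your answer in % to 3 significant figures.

97 ML/d = 1.123 m³/s.
Mass balance: 186·12.12 = 1.123·Cₑ + 11·32.9.
Cₑ = (2255 − 361.9) / 1.123 = 1686 mg/L.
Required removal = 1 − 1686/3080 = 45.26 %.

45.3 %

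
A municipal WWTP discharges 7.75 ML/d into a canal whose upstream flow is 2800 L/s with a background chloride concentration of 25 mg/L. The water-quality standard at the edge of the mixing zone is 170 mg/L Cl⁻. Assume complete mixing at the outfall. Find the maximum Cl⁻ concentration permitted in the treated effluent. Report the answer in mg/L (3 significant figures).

7.75 ML/d = 0.0897 m³/s.
2800 L/s = 2.8 m³/s.
Mass balance: 170·2.89 = 0.0897·Cₑ + 2.8·25.
Cₑ = (491.2 − 70) / 0.0897 = 4696 mg/L.

4700 mg/L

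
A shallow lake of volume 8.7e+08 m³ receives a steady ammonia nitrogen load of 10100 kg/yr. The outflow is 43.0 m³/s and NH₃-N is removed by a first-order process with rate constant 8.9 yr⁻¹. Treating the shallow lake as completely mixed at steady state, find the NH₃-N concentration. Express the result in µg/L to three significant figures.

1.11 µg/L

Outflow Q = 43.0 m³/s × 3.156e+07 s/yr = 1.357e+09 m³/yr.
Steady-state CSTR mass balance: W = Q·C + k·V·C, so C = W/(Q + kV).
Q + kV = 1.357e+09 + 8.9·8.7e+08 = 9.1e+09 m³/yr.
C = 10100/9.1e+09 = 1.11e-06 kg/m³ = 0.00111 mg/L = 1.11 µg/L.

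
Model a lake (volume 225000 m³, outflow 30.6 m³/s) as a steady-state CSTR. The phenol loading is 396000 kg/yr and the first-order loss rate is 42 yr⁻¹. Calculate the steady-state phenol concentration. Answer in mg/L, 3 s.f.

Outflow Q = 30.6 m³/s × 3.156e+07 s/yr = 9.657e+08 m³/yr.
Steady-state CSTR mass balance: W = Q·C + k·V·C, so C = W/(Q + kV).
Q + kV = 9.657e+08 + 42·225000 = 9.751e+08 m³/yr.
C = 396000/9.751e+08 = 0.0004061 kg/m³ = 0.4061 mg/L.

0.406 mg/L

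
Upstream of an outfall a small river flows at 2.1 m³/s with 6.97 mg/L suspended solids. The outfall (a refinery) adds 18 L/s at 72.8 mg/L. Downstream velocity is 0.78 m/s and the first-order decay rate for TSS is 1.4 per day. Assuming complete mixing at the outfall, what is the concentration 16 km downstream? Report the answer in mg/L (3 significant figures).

18 L/s = 0.018 m³/s.
After complete mixing, C₀ = (0.018·72.8 + 2.1·6.97) / 2.118 = 7.529 mg/L.
Travel time t = 1.6e+04 m / 0.78 m/s = 2.051e+04 s = 0.2374 d.
C = 7.529·exp(−1.4·0.2374) = 7.529·0.7172 = 5.4 mg/L.

5.40 mg/L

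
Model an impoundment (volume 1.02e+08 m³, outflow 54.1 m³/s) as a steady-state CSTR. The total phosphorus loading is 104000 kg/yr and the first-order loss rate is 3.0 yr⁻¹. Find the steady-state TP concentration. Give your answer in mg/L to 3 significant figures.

0.0517 mg/L

Outflow Q = 54.1 m³/s × 3.156e+07 s/yr = 1.707e+09 m³/yr.
Steady-state CSTR mass balance: W = Q·C + k·V·C, so C = W/(Q + kV).
Q + kV = 1.707e+09 + 3.0·1.02e+08 = 2.013e+09 m³/yr.
C = 104000/2.013e+09 = 5.166e-05 kg/m³ = 0.05166 mg/L.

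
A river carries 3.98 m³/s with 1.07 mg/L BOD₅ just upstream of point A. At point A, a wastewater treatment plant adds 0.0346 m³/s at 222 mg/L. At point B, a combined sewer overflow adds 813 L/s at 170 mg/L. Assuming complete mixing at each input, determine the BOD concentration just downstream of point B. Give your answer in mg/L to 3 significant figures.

31.1 mg/L

After input A: C = (3.98·1.07 + 0.0346·222) / 4.015 = 2.974 mg/L.
813 L/s = 0.813 m³/s.
After input B: C = (4.015·2.974 + 0.813·170) / 4.828 = 31.1 mg/L.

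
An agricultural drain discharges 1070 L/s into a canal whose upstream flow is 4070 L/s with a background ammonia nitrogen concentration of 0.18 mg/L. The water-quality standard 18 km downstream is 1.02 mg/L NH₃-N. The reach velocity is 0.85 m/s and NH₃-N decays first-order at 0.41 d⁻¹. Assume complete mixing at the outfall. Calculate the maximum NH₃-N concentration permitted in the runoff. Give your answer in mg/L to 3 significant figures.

4.73 mg/L

1070 L/s = 1.07 m³/s.
4070 L/s = 4.07 m³/s.
Travel time to the compliance point: t = 1.8e+04/0.85 = 2.118e+04 s = 0.2451 d; decay factor exp(−0.41·0.2451) = 0.9044.
So the concentration just after mixing may be at most 1.02/0.9044 = 1.128 mg/L.
Mass balance: 1.128·5.14 = 1.07·Cₑ + 4.07·0.18.
Cₑ = (5.797 − 0.7326) / 1.07 = 4.733 mg/L.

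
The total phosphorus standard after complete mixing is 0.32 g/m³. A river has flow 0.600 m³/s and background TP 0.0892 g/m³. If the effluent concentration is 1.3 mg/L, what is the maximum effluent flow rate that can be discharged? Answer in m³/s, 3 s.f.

Mass balance at complete mixing: C_std·(Q_w + Q_r) = Q_w·C_e + Q_r·C_b.
Rearranging, Q_w = Q_r·(C_std − C_b)/(C_e − C_std) = 0.600·(0.32 − 0.0892) / (1.3 − 0.32) = 0.1413 m³/s.

0.141 m³/s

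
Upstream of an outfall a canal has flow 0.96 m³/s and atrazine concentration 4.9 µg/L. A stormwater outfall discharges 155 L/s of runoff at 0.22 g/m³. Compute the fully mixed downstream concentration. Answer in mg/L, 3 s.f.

0.0348 mg/L

155 L/s = 0.155 m³/s.
4.9 µg/L = 0.0049 mg/L.
Conservation of mass across the mixing zone: C = (0.155·0.22 + 0.96·0.0049) / (0.155 + 0.96) = 0.0388/1.115 = 0.0348 mg/L.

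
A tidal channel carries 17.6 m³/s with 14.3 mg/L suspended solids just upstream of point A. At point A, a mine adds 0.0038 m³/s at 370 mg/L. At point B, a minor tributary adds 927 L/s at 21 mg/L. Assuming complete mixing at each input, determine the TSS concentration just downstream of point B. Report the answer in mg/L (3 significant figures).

14.7 mg/L

After input A: C = (17.6·14.3 + 0.0038·370) / 17.6 = 14.38 mg/L.
927 L/s = 0.927 m³/s.
After input B: C = (17.6·14.38 + 0.927·21) / 18.53 = 14.71 mg/L.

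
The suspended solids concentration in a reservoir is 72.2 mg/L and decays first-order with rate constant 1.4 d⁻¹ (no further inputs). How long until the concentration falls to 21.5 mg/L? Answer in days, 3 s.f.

0.865 d

t = ln(C₀/C)/k = ln(72.2/21.5)/1.4 = 1.211/1.4 = 0.8653 d.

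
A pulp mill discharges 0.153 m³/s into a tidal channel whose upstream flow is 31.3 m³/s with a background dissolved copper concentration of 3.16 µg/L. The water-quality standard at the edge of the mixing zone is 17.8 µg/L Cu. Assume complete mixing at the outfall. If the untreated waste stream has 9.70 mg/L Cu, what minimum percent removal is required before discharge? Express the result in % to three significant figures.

3.16 µg/L = 0.00316 mg/L.
17.8 µg/L = 0.0178 mg/L.
Mass balance: 0.0178·31.45 = 0.153·Cₑ + 31.3·0.00316.
Cₑ = (0.5599 − 0.09891) / 0.153 = 3.013 mg/L.
Required removal = 1 − 3.013/9.70 = 68.94 %.

68.9 %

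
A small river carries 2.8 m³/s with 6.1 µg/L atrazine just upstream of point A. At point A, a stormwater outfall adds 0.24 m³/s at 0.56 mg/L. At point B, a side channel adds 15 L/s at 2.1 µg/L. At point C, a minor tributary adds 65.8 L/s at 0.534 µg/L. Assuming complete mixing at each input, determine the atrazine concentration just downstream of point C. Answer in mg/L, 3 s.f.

6.1 µg/L = 0.0061 mg/L.
After input A: C = (2.8·0.0061 + 0.24·0.56) / 3.04 = 0.04983 mg/L.
15 L/s = 0.015 m³/s.
2.1 µg/L = 0.0021 mg/L.
After input B: C = (3.04·0.04983 + 0.015·0.0021) / 3.055 = 0.04959 mg/L.
65.8 L/s = 0.0658 m³/s.
0.534 µg/L = 0.000534 mg/L.
After input C: C = (3.055·0.04959 + 0.0658·0.000534) / 3.121 = 0.04856 mg/L.

0.0486 mg/L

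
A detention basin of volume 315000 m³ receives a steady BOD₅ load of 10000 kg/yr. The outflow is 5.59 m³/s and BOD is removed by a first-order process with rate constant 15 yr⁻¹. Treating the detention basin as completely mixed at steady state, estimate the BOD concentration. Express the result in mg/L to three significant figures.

0.0552 mg/L

Outflow Q = 5.59 m³/s × 3.156e+07 s/yr = 1.764e+08 m³/yr.
Steady-state CSTR mass balance: W = Q·C + k·V·C, so C = W/(Q + kV).
Q + kV = 1.764e+08 + 15·315000 = 1.811e+08 m³/yr.
C = 10000/1.811e+08 = 5.521e-05 kg/m³ = 0.05521 mg/L.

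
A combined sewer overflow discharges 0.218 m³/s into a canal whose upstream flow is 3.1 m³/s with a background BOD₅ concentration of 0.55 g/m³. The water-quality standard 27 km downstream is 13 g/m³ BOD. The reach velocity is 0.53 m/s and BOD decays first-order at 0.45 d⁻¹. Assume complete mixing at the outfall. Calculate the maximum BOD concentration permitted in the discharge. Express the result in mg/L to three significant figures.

250 mg/L

Travel time to the compliance point: t = 2.7e+04/0.53 = 5.094e+04 s = 0.5896 d; decay factor exp(−0.45·0.5896) = 0.767.
So the concentration just after mixing may be at most 13/0.767 = 16.95 mg/L.
Mass balance: 16.95·3.318 = 0.218·Cₑ + 3.1·0.55.
Cₑ = (56.24 − 1.705) / 0.218 = 250.2 mg/L.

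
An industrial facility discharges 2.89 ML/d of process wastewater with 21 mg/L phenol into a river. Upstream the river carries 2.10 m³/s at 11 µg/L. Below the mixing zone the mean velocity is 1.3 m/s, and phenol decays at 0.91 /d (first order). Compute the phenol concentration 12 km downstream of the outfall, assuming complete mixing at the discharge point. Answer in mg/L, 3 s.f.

0.309 mg/L

2.89 ML/d = 0.03345 m³/s.
11 µg/L = 0.011 mg/L.
After complete mixing, C₀ = (0.03345·21 + 2.1·0.011) / 2.133 = 0.3401 mg/L.
Travel time t = 1.2e+04 m / 1.3 m/s = 9231 s = 0.1068 d.
C = 0.3401·exp(−0.91·0.1068) = 0.3401·0.9074 = 0.3086 mg/L.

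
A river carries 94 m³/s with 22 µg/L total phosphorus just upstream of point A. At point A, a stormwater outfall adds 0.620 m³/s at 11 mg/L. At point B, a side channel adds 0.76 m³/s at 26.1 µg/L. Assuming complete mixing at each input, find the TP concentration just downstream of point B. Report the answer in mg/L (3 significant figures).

22 µg/L = 0.022 mg/L.
After input A: C = (94·0.022 + 0.62·11) / 94.62 = 0.09393 mg/L.
26.1 µg/L = 0.0261 mg/L.
After input B: C = (94.62·0.09393 + 0.76·0.0261) / 95.38 = 0.09339 mg/L.

0.0934 mg/L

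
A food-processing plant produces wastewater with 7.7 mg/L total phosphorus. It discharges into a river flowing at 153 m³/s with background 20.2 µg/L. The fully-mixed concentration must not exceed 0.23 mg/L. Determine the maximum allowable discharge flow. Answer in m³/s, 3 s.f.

20.2 µg/L = 0.0202 mg/L.
Mass balance at complete mixing: C_std·(Q_w + Q_r) = Q_w·C_e + Q_r·C_b.
Rearranging, Q_w = Q_r·(C_std − C_b)/(C_e − C_std) = 153·(0.23 − 0.0202) / (7.7 − 0.23) = 4.297 m³/s.

4.30 m³/s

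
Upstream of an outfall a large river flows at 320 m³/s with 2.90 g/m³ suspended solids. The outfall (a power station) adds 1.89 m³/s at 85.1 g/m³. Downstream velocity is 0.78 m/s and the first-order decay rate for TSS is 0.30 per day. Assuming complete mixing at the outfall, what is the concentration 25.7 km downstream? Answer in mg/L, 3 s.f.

After complete mixing, C₀ = (1.89·85.1 + 320·2.9) / 321.9 = 3.383 mg/L.
Travel time t = 2.57e+04 m / 0.78 m/s = 3.295e+04 s = 0.3814 d.
C = 3.383·exp(−0.30·0.3814) = 3.383·0.8919 = 3.017 mg/L.

3.02 mg/L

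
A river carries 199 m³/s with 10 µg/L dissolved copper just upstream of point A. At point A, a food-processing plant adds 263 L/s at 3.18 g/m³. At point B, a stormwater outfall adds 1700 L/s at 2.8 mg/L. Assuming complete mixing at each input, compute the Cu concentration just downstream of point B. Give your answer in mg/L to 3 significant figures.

0.0377 mg/L

10 µg/L = 0.01 mg/L.
263 L/s = 0.263 m³/s.
After input A: C = (199·0.01 + 0.263·3.18) / 199.3 = 0.01418 mg/L.
1700 L/s = 1.7 m³/s.
After input B: C = (199.3·0.01418 + 1.7·2.8) / 201 = 0.03775 mg/L.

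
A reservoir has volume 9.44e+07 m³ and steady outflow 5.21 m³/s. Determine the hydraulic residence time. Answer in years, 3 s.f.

0.574 yr

Q = 5.21 m³/s × 3.156e+07 s/yr = 1.644e+08 m³/yr.
Hydraulic residence time τ = V/Q = 9.44e+07/1.644e+08 = 0.5742 yr.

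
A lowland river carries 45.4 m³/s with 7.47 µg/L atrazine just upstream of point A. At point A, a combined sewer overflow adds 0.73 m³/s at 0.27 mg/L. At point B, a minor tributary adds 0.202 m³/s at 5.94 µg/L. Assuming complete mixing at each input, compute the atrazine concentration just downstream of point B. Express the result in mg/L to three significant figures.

7.47 µg/L = 0.00747 mg/L.
After input A: C = (45.4·0.00747 + 0.73·0.27) / 46.13 = 0.01162 mg/L.
5.94 µg/L = 0.00594 mg/L.
After input B: C = (46.13·0.01162 + 0.202·0.00594) / 46.33 = 0.0116 mg/L.

0.0116 mg/L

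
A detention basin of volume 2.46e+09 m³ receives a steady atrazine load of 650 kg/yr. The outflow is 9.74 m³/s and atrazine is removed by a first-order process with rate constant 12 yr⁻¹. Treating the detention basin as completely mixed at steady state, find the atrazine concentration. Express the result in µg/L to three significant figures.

Outflow Q = 9.74 m³/s × 3.156e+07 s/yr = 3.074e+08 m³/yr.
Steady-state CSTR mass balance: W = Q·C + k·V·C, so C = W/(Q + kV).
Q + kV = 3.074e+08 + 12·2.46e+09 = 2.983e+10 m³/yr.
C = 650/2.983e+10 = 2.179e-08 kg/m³ = 2.179e-05 mg/L = 0.02179 µg/L.

0.0218 µg/L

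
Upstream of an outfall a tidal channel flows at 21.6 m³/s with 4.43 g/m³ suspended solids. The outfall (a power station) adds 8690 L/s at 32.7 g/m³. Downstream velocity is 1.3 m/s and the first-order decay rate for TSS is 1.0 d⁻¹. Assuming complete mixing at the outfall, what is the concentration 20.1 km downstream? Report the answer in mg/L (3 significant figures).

8690 L/s = 8.69 m³/s.
After complete mixing, C₀ = (8.69·32.7 + 21.6·4.43) / 30.29 = 12.54 mg/L.
Travel time t = 2.01e+04 m / 1.3 m/s = 1.546e+04 s = 0.179 d.
C = 12.54·exp(−1.0·0.179) = 12.54·0.8361 = 10.49 mg/L.

10.5 mg/L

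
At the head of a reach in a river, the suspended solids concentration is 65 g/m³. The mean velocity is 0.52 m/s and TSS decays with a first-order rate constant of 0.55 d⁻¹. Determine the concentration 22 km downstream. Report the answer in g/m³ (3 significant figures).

49.7 g/m³

Travel time t = 22 km / 0.52 m/s = 2.2e+04/0.52 = 4.231e+04 s = 0.4897 d.
First-order decay: C = 65·exp(−0.55·0.4897) = 65·0.7639 = 49.65 g/m³.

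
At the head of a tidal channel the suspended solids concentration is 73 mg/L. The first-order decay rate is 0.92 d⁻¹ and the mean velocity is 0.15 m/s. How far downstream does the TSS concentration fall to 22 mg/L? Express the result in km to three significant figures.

From C = C₀·e^(−kt), t = ln(C₀/C)/k = ln(73/22)/0.92 = 1.199/0.92 = 1.304 d.
Distance = v·t = 0.15 m/s × 1.126e+05 s = 1.69e+04 m = 16.9 km.

16.9 km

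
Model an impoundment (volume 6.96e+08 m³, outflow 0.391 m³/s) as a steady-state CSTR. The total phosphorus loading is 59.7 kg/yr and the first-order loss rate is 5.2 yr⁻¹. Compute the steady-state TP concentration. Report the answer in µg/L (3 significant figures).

0.0164 µg/L

Outflow Q = 0.391 m³/s × 3.156e+07 s/yr = 1.234e+07 m³/yr.
Steady-state CSTR mass balance: W = Q·C + k·V·C, so C = W/(Q + kV).
Q + kV = 1.234e+07 + 5.2·6.96e+08 = 3.632e+09 m³/yr.
C = 59.7/3.632e+09 = 1.644e-08 kg/m³ = 1.644e-05 mg/L = 0.01644 µg/L.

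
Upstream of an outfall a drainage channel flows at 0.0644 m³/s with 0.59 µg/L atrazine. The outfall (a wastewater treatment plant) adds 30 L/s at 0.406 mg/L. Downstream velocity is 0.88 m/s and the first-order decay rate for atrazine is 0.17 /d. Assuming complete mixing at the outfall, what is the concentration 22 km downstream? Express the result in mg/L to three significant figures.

30 L/s = 0.03 m³/s.
0.59 µg/L = 0.00059 mg/L.
After complete mixing, C₀ = (0.03·0.406 + 0.0644·0.00059) / 0.0944 = 0.1294 mg/L.
Travel time t = 2.2e+04 m / 0.88 m/s = 2.5e+04 s = 0.2894 d.
C = 0.1294·exp(−0.17·0.2894) = 0.1294·0.952 = 0.1232 mg/L.

0.123 mg/L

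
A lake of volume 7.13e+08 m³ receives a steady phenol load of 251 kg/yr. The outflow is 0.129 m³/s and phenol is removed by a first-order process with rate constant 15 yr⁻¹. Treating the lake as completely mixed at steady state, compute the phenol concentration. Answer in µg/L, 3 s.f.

Outflow Q = 0.129 m³/s × 3.156e+07 s/yr = 4.071e+06 m³/yr.
Steady-state CSTR mass balance: W = Q·C + k·V·C, so C = W/(Q + kV).
Q + kV = 4.071e+06 + 15·7.13e+08 = 1.07e+10 m³/yr.
C = 251/1.07e+10 = 2.346e-08 kg/m³ = 2.346e-05 mg/L = 0.02346 µg/L.

0.0235 µg/L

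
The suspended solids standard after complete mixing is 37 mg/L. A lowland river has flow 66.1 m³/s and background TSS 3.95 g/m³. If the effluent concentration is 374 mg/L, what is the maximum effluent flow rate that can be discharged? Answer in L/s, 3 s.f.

6480 L/s

Mass balance at complete mixing: C_std·(Q_w + Q_r) = Q_w·C_e + Q_r·C_b.
Rearranging, Q_w = Q_r·(C_std − C_b)/(C_e − C_std) = 66.1·(37 − 3.95) / (374 − 37) = 6.483 m³/s.
= 6483 L/s.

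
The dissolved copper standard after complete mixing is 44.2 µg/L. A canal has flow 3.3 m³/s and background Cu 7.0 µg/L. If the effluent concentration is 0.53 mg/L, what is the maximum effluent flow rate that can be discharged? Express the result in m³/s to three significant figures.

7.0 µg/L = 0.007 mg/L.
44.2 µg/L = 0.0442 mg/L.
Mass balance at complete mixing: C_std·(Q_w + Q_r) = Q_w·C_e + Q_r·C_b.
Rearranging, Q_w = Q_r·(C_std − C_b)/(C_e − C_std) = 3.3·(0.0442 − 0.007) / (0.53 − 0.0442) = 0.2527 m³/s.

0.253 m³/s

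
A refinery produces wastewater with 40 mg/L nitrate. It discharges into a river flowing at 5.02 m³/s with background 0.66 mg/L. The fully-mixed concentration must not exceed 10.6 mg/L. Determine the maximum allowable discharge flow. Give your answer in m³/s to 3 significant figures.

1.70 m³/s

Mass balance at complete mixing: C_std·(Q_w + Q_r) = Q_w·C_e + Q_r·C_b.
Rearranging, Q_w = Q_r·(C_std − C_b)/(C_e − C_std) = 5.02·(10.6 − 0.66) / (40 − 10.6) = 1.697 m³/s.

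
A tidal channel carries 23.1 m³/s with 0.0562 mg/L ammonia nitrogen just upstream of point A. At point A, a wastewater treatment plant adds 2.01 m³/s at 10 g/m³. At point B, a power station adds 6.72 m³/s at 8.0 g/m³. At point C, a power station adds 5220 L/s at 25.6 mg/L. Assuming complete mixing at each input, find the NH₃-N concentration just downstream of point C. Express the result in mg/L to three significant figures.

After input A: C = (23.1·0.0562 + 2.01·10) / 25.11 = 0.8522 mg/L.
After input B: C = (25.11·0.8522 + 6.72·8) / 31.83 = 2.361 mg/L.
5220 L/s = 5.22 m³/s.
After input C: C = (31.83·2.361 + 5.22·25.6) / 37.05 = 5.635 mg/L.

5.64 mg/L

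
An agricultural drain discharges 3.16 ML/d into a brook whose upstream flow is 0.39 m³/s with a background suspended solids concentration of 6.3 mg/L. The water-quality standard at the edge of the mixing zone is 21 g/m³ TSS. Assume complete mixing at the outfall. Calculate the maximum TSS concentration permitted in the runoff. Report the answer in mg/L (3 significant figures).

178 mg/L

3.16 ML/d = 0.03657 m³/s.
Mass balance: 21·0.4266 = 0.03657·Cₑ + 0.39·6.3.
Cₑ = (8.958 − 2.457) / 0.03657 = 177.8 mg/L.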